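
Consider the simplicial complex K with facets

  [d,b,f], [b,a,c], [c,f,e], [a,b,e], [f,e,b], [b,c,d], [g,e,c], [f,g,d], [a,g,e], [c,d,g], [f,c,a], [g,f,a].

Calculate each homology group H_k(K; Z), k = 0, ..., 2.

Order the vertices as a < b < c < d < e < f < g. Listing each simplex with vertices in this order, K has dimension 2 with simplices:

  0-simplices (7): a, b, c, d, e, f, g
  1-simplices (18): ab, ac, ae, af, ag, bc, bd, be, bf, cd, ce, cf, cg, df, dg, ef, eg, fg
  2-simplices (12): abc, abe, acf, aeg, afg, bcd, bdf, bef, cdg, cef, ceg, dfg

so the chain groups are C_0 ≅ Z^7, C_1 ≅ Z^18, C_2 ≅ Z^12.

Boundary ∂_1: C_1 → C_0 is given by ∂[p,q] = [q] − [p]. For instance
  ∂fg = g − f.
The resulting 7×18 matrix has rank 6, and its Smith normal form has invariant factors (1,1,1,1,1,1).

Boundary ∂_2: C_2 → C_1 acts by ∂[p,q,r] = [q,r] − [p,r] + [p,q]. For instance
  ∂cef = ef − cf + ce,
  ∂afg = fg − ag + af.
This gives a 18×12 integer matrix of rank 12; reducing to Smith normal form yields diagonal entries (1,1,1,1,1,1,1,1,1,1,1,2).

From H_k ≅ ker(∂_k) / im(∂_{k+1}) we obtain:

  H_0: rank C_0 − rank ∂_1 = 7 − 6 = 1, and the invariant factors of ∂_1 are all 1, so H_0 ≅ Z.
  H_1: rank ker ∂_1 − rank ∂_2 = (18 − 6) − 12 = 0, and ∂_2 has invariant factor 2 > 1, so H_1 ≅ Z/2.
  H_2: rank ker ∂_2 − rank ∂_3 = (12 − 12) − 0 = 0, and there is no ∂_3, so H_2 ≅ 0.

As a check, the Euler characteristic is 7 − 18 + 12 = 1, which agrees with 1 − 0 + 0 = 1.

H_0 ≅ Z,  H_1 ≅ Z/2,  H_2 = 0.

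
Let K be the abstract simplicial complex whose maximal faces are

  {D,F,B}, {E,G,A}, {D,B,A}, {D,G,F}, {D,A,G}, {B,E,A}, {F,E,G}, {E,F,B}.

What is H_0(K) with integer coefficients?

Take the total order A < B < D < E < F < G on the vertex set. Then K (dimension 2) consists of the simplices:

  0-simplices (6): A, B, D, E, F, G
  1-simplices (12): AB, AD, AE, AG, BD, BE, BF, DF, DG, EF, EG, FG
  2-simplices (8): ABD, ABE, ADG, AEG, BDF, BEF, DFG, EFG

Hence C_0 ≅ Z^6, C_1 ≅ Z^12, C_2 ≅ Z^8.

∂_1: C_1 → C_0 sends each edge [p,q] (with p < q) to q − p. For instance
  ∂AE = E − A.
The resulting 6×12 matrix has rank 5, and its Smith normal form has invariant factors (1,1,1,1,1).

Boundary ∂_2: C_2 → C_1 maps a triangle to the signed sum of its edges. For instance
  ∂ABD = BD − AD + AB,
  ∂BEF = EF − BF + BE.
As a 12×8 matrix over Z this has rank 7, with invariant factors (1,1,1,1,1,1,1).

From H_k ≅ ker(∂_k) / im(∂_{k+1}) we obtain:

  H_0: rank C_0 − rank ∂_1 = 6 − 5 = 1, and the invariant factors of ∂_1 are all 1, so H_0 ≅ Z.

H_0 = Z.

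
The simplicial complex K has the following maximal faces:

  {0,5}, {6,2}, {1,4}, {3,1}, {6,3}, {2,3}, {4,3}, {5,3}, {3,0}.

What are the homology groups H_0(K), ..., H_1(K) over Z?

Order the vertices as 0 < 1 < 2 < 3 < 4 < 5 < 6. Listing each simplex with vertices in this order, K has dimension 1 with simplices:

  0-simplices (7): [0], [1], [2], [3], [4], [5], [6]
  1-simplices (9): [0,3], [0,5], [1,3], [1,4], [2,3], [2,6], [3,4], [3,5], [3,6]

so the chain groups are C_0 ≅ Z^7, C_1 ≅ Z^9.

Boundary ∂_1: C_1 → C_0 maps an edge to its endpoints' difference, ∂[p,q] = q − p. For instance
  ∂[0,3] = [3] − [0].
The resulting 7×9 matrix has rank 6, and its Smith normal form has invariant factors (1,1,1,1,1,1).

From H_k ≅ ker(∂_k) / im(∂_{k+1}) we obtain:

  H_0: rank C_0 − rank ∂_1 = 7 − 6 = 1, and the invariant factors of ∂_1 are all 1, so H_0 = Z.
  H_1: rank ker ∂_1 − rank ∂_2 = (9 − 6) − 0 = 3, and there is no ∂_2, so H_1 = Z^3.

As a check, the Euler characteristic is 7 − 9 = -2, which agrees with 1 − 3 = -2.

H_0 = Z,  H_1 = Z^3.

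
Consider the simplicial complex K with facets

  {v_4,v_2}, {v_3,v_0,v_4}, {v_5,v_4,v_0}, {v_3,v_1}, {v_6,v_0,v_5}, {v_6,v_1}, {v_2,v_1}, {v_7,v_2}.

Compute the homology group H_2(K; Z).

H_2 = 0.

Order the vertices as v_0 < v_1 < v_2 < v_3 < v_4 < v_5 < v_6 < v_7. Listing each simplex with vertices in this order, K has dimension 2 with simplices:

  0-simplices (8): [v_0], [v_1], [v_2], [v_3], [v_4], [v_5], [v_6], [v_7]
  1-simplices (12): [v_0,v_3], [v_0,v_4], [v_0,v_5], [v_0,v_6], [v_1,v_2], [v_1,v_3], [v_1,v_6], [v_2,v_4], [v_2,v_7], [v_3,v_4], [v_4,v_5], [v_5,v_6]
  2-simplices (3): [v_0,v_3,v_4], [v_0,v_4,v_5], [v_0,v_5,v_6]

giving chain groups C_0 ≅ Z^8, C_1 ≅ Z^12, C_2 ≅ Z^3.

The boundary map ∂_1: C_1 → C_0 sends each edge [p,q] (with p < q) to q − p. For instance
  ∂[v_0,v_3] = [v_3] − [v_0].
The resulting 8×12 matrix has rank 7, and its Smith normal form has invariant factors (1,1,1,1,1,1,1).

Boundary ∂_2: C_2 → C_1 sends each 2-simplex [p,q,r] to [q,r] − [p,r] + [p,q]. For instance
  ∂[v_0,v_4,v_5] = [v_4,v_5] − [v_0,v_5] + [v_0,v_4],
  ∂[v_0,v_5,v_6] = [v_5,v_6] − [v_0,v_6] + [v_0,v_5].
As a 12×3 matrix over Z this has rank 3, with invariant factors (1,1,1).

Now H_k = ker ∂_k / im ∂_{k+1}, so:

  H_2: rank ker ∂_2 − rank ∂_3 = (3 − 3) − 0 = 0, and there is no ∂_3, so H_2 ≅ 0.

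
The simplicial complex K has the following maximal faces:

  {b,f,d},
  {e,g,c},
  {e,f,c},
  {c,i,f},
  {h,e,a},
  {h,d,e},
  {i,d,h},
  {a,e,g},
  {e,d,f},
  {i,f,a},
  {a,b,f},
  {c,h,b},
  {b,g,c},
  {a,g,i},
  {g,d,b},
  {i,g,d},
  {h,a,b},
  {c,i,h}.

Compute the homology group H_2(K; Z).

H_2 = Z.

K has 9 vertices, 27 edges, 18 triangles.
rank ∂_2 = 17, rank ∂_3 = 0 ⇒ b_2 = 18 − 17 − 0 = 1. So H_2 = Z.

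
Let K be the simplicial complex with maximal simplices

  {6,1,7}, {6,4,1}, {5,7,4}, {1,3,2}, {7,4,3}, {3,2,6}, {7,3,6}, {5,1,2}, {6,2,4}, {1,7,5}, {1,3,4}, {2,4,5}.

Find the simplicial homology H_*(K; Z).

Take the total order 1 < 2 < 3 < 4 < 5 < 6 < 7 on the vertex set. Then K (dimension 2) consists of the simplices:

  0-simplices (7): [1], [2], [3], [4], [5], [6], [7]
  1-simplices (18): [1,2], [1,3], [1,4], [1,5], [1,6], [1,7], [2,3], [2,4], [2,5], [2,6], [3,4], [3,6], [3,7], [4,5], [4,6], [4,7], [5,7], [6,7]
  2-simplices (12): [1,2,3], [1,2,5], [1,3,4], [1,4,6], [1,5,7], [1,6,7], [2,3,6], [2,4,5], [2,4,6], [3,4,7], [3,6,7], [4,5,7]

Hence C_0 ≅ Z^7, C_1 ≅ Z^18, C_2 ≅ Z^12.

∂_1: C_1 → C_0 is given by ∂[p,q] = [q] − [p]. For instance
  ∂[1,2] = [2] − [1].
As a 7×18 matrix over Z this has rank 6, with invariant factors (1,1,1,1,1,1).

Boundary ∂_2: C_2 → C_1 acts by ∂[p,q,r] = [q,r] − [p,r] + [p,q]. For instance
  ∂[2,4,6] = [4,6] − [2,6] + [2,4],
  ∂[2,4,5] = [4,5] − [2,5] + [2,4].
The 18×12 boundary matrix has rank 12 and Smith normal form diag(1,1,1,1,1,1,1,1,1,1,1,2).

Reading off H_k = ker ∂_k / im ∂_{k+1}:

  H_0: rank C_0 − rank ∂_1 = 7 − 6 = 1, and the invariant factors of ∂_1 are all 1, so H_0 ≅ Z.
  H_1: rank ker ∂_1 − rank ∂_2 = (18 − 6) − 12 = 0, and ∂_2 has invariant factor 2 > 1, so H_1 ≅ Z/2.
  H_2: rank ker ∂_2 − rank ∂_3 = (12 − 12) − 0 = 0, and there is no ∂_3, so H_2 ≅ 0.

H_0 = Z,  H_1 = Z/2,  H_2 = 0.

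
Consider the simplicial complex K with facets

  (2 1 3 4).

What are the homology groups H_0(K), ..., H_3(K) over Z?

K has 4 vertices, 6 edges, 4 triangles, 1 3-simplex.
rank ∂_0 = 0, rank ∂_1 = 3 ⇒ b_0 = 4 − 0 − 3 = 1; all invariant factors of ∂_1 are 1 so no torsion. So H_0 ≅ Z.
rank ∂_1 = 3, rank ∂_2 = 3 ⇒ b_1 = 6 − 3 − 3 = 0; all invariant factors of ∂_2 are 1 so no torsion. So H_1 ≅ 0.
rank ∂_2 = 3, rank ∂_3 = 1 ⇒ b_2 = 4 − 3 − 1 = 0; all invariant factors of ∂_3 are 1 so no torsion. So H_2 ≅ 0.
rank ∂_3 = 1, rank ∂_4 = 0 ⇒ b_3 = 1 − 1 − 0 = 0. So H_3 ≅ 0.

H_0 = Z,  H_1 = 0,  H_2 = 0,  H_3 = 0.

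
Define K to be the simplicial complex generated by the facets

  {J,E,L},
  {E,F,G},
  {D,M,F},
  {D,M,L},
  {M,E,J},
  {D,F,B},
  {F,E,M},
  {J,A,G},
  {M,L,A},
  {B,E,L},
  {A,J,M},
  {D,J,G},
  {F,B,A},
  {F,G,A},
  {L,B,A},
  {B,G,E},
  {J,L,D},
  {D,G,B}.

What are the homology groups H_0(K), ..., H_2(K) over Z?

Take the total order A < B < D < E < F < G < J < L < M on the vertex set. Then K (dimension 2) consists of the simplices:

  0-simplices (9): A, B, D, E, F, G, J, L, M
  1-simplices (27): AB, AF, AG, AJ, AL, AM, BD, BE, BF, BG, BL, DF, DG, DJ, DL, DM, EF, EG, EJ, EL, EM, FG, FM, GJ, JL, JM, LM
  2-simplices (18): ABF, ABL, AFG, AGJ, AJM, ALM, BDF, BDG, BEG, BEL, DFM, DGJ, DJL, DLM, EFG, EFM, EJL, EJM

giving chain groups C_0 ≅ Z^9, C_1 ≅ Z^27, C_2 ≅ Z^18.

The boundary map ∂_1: C_1 → C_0 maps an edge to its endpoints' difference, ∂[p,q] = q − p.
As a 9×27 matrix over Z this has rank 8, with invariant factors (1,1,1,1,1,1,1,1).

Boundary ∂_2: C_2 → C_1 sends each 2-simplex [p,q,r] to [q,r] − [p,r] + [p,q]. For instance
  ∂AJM = JM − AM + AJ,
  ∂EFG = FG − EG + EF.
As a 27×18 matrix over Z this has rank 18, with invariant factors (1,1,1,1,1,1,1,1,1,1,1,1,1,1,1,1,1,2).

Reading off H_k = ker ∂_k / im ∂_{k+1}:

  H_0: rank C_0 − rank ∂_1 = 9 − 8 = 1, and the invariant factors of ∂_1 are all 1, so H_0 ≅ Z.
  H_1: rank ker ∂_1 − rank ∂_2 = (27 − 8) − 18 = 1, and ∂_2 has invariant factor 2 > 1, so H_1 ≅ Z ⊕ Z/2Z.
  H_2: rank ker ∂_2 − rank ∂_3 = (18 − 18) − 0 = 0, and there is no ∂_3, so H_2 ≅ 0.

As a check, the Euler characteristic is 9 − 27 + 18 = 0, which agrees with 1 − 1 + 0 = 0.
(K is a triangulation of the Klein bottle.)

H_0 ≅ Z,  H_1 ≅ Z ⊕ Z/2Z,  H_2 = 0.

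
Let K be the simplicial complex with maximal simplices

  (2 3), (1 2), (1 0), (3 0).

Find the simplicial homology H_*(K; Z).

Take the total order 0 < 1 < 2 < 3 on the vertex set. Then K (dimension 1) consists of the simplices:

  0-simplices (4): [0], [1], [2], [3]
  1-simplices (4): [0,1], [0,3], [1,2], [2,3]

giving chain groups C_0 ≅ Z^4, C_1 ≅ Z^4.

The boundary map ∂_1: C_1 → C_0 maps an edge to its endpoints' difference, ∂[p,q] = q − p.
As a 4×4 matrix over Z this has rank 3, with invariant factors (1,1,1).

Reading off H_k = ker ∂_k / im ∂_{k+1}:

  H_0: rank C_0 − rank ∂_1 = 4 − 3 = 1, and the invariant factors of ∂_1 are all 1, so H_0 ≅ Z.
  H_1: rank ker ∂_1 − rank ∂_2 = (4 − 3) − 0 = 1, and there is no ∂_2, so H_1 ≅ Z.

H_0 = Z,  H_1 = Z.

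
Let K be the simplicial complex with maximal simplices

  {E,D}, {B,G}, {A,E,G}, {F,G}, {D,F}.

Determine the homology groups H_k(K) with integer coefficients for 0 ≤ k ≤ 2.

H_0 ≅ Z,  H_1 ≅ Z,  H_2 = 0.

Take the total order A < B < D < E < F < G on the vertex set. Then K (dimension 2) consists of the simplices:

  0-simplices (6): A, B, D, E, F, G
  1-simplices (7): AE, AG, BG, DE, DF, EG, FG
  2-simplices (1): AEG

so the chain groups are C_0 ≅ Z^6, C_1 ≅ Z^7, C_2 ≅ Z^1.

∂_1: C_1 → C_0 sends each edge [p,q] (with p < q) to q − p. For instance
  ∂DE = E − D.
As a 6×7 matrix over Z this has rank 5, with invariant factors (1,1,1,1,1).

Boundary ∂_2: C_2 → C_1 maps a triangle to the signed sum of its edges. For instance
  ∂AEG = EG − AG + AE.
This gives a 7×1 integer matrix of rank 1; reducing to Smith normal form yields diagonal entries (1).

Now H_k = ker ∂_k / im ∂_{k+1}, so:

  H_0: rank C_0 − rank ∂_1 = 6 − 5 = 1, and the invariant factors of ∂_1 are all 1, so H_0 = Z.
  H_1: rank ker ∂_1 − rank ∂_2 = (7 − 5) − 1 = 1, and the invariant factors of ∂_2 are all 1, so H_1 = Z.
  H_2: rank ker ∂_2 − rank ∂_3 = (1 − 1) − 0 = 0, and there is no ∂_3, so H_2 = 0.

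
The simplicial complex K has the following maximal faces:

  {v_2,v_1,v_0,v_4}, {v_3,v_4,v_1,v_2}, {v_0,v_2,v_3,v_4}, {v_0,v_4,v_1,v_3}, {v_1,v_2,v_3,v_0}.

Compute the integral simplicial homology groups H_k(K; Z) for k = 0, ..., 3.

Order the vertices as v_0 < v_1 < v_2 < v_3 < v_4. Listing each simplex with vertices in this order, K has dimension 3 with simplices:

  0-simplices (5): [v_0], [v_1], [v_2], [v_3], [v_4]
  1-simplices (10): [v_0,v_1], [v_0,v_2], [v_0,v_3], [v_0,v_4], [v_1,v_2], [v_1,v_3], [v_1,v_4], [v_2,v_3], [v_2,v_4], [v_3,v_4]
  2-simplices (10): [v_0,v_1,v_2], [v_0,v_1,v_3], [v_0,v_1,v_4], [v_0,v_2,v_3], [v_0,v_2,v_4], [v_0,v_3,v_4], [v_1,v_2,v_3], [v_1,v_2,v_4], [v_1,v_3,v_4], [v_2,v_3,v_4]
  3-simplices (5): [v_0,v_1,v_2,v_3], [v_0,v_1,v_2,v_4], [v_0,v_1,v_3,v_4], [v_0,v_2,v_3,v_4], [v_1,v_2,v_3,v_4]

Hence C_0 ≅ Z^5, C_1 ≅ Z^10, C_2 ≅ Z^10, C_3 ≅ Z^5.

∂_1: C_1 → C_0 maps an edge to its endpoints' difference, ∂[p,q] = q − p. For instance
  ∂[v_3,v_4] = [v_4] − [v_3].
As a 5×10 matrix over Z this has rank 4, with invariant factors (1,1,1,1).

The boundary map ∂_2: C_2 → C_1 sends each 2-simplex [p,q,r] to [q,r] − [p,r] + [p,q]. For instance
  ∂[v_1,v_2,v_3] = [v_2,v_3] − [v_1,v_3] + [v_1,v_2],
  ∂[v_1,v_2,v_4] = [v_2,v_4] − [v_1,v_4] + [v_1,v_2].
The resulting 10×10 matrix has rank 6, and its Smith normal form has invariant factors (1,1,1,1,1,1).

The boundary map ∂_3: C_3 → C_2 sends each 3-simplex σ to the alternating sum Σ_i (−1)^i (σ with its i-th vertex removed). For instance
  ∂[v_1,v_2,v_3,v_4] = [v_2,v_3,v_4] − [v_1,v_3,v_4] + [v_1,v_2,v_4] − [v_1,v_2,v_3],
  ∂[v_0,v_1,v_2,v_4] = [v_1,v_2,v_4] − [v_0,v_2,v_4] + [v_0,v_1,v_4] − [v_0,v_1,v_2].
The 10×5 boundary matrix has rank 4 and Smith normal form diag(1,1,1,1).

Reading off H_k = ker ∂_k / im ∂_{k+1}:

  H_0: rank C_0 − rank ∂_1 = 5 − 4 = 1, and the invariant factors of ∂_1 are all 1, so H_0 = Z.
  H_1: rank ker ∂_1 − rank ∂_2 = (10 − 4) − 6 = 0, and the invariant factors of ∂_2 are all 1, so H_1 = 0.
  H_2: rank ker ∂_2 − rank ∂_3 = (10 − 6) − 4 = 0, and the invariant factors of ∂_3 are all 1, so H_2 = 0.
  H_3: rank ker ∂_3 − rank ∂_4 = (5 − 4) − 0 = 1, and there is no ∂_4, so H_3 = Z.

H_0 = Z,  H_1 = 0,  H_2 = 0,  H_3 = Z.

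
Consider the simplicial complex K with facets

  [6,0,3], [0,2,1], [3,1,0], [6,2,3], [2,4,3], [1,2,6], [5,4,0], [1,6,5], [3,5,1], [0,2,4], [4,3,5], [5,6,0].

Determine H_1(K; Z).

Order the vertices as 0 < 1 < 2 < 3 < 4 < 5 < 6. Listing each simplex with vertices in this order, K has dimension 2 with simplices:

  0-simplices (7): [0], [1], [2], [3], [4], [5], [6]
  1-simplices (18): [0,1], [0,2], [0,3], [0,4], [0,5], [0,6], [1,2], [1,3], [1,5], [1,6], [2,3], [2,4], [2,6], [3,4], [3,5], [3,6], [4,5], [5,6]
  2-simplices (12): [0,1,2], [0,1,3], [0,2,4], [0,3,6], [0,4,5], [0,5,6], [1,2,6], [1,3,5], [1,5,6], [2,3,4], [2,3,6], [3,4,5]

giving chain groups C_0 ≅ Z^7, C_1 ≅ Z^18, C_2 ≅ Z^12.

Boundary ∂_1: C_1 → C_0 maps an edge to its endpoints' difference, ∂[p,q] = q − p.
The resulting 7×18 matrix has rank 6, and its Smith normal form has invariant factors (1,1,1,1,1,1).

Boundary ∂_2: C_2 → C_1 maps a triangle to the signed sum of its edges. For instance
  ∂[0,1,3] = [1,3] − [0,3] + [0,1],
  ∂[2,3,6] = [3,6] − [2,6] + [2,3].
The resulting 18×12 matrix has rank 12, and its Smith normal form has invariant factors (1,1,1,1,1,1,1,1,1,1,1,2).

Now H_k = ker ∂_k / im ∂_{k+1}, so:

  H_1: rank ker ∂_1 − rank ∂_2 = (18 − 6) − 12 = 0, and ∂_2 has invariant factor 2 > 1, so H_1 ≅ Z/2.

(K is a triangulation of the real projective plane RP^2.)

H_1 = Z/2.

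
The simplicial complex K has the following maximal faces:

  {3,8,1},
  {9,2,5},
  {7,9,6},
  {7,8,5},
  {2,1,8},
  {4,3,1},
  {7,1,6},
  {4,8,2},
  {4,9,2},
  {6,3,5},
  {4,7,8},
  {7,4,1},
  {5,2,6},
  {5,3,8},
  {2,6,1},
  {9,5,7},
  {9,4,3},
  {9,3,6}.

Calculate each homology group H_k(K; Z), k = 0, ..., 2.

Fix the vertex order 1 < 2 < 3 < 4 < 5 < 6 < 7 < 8 < 9 and write every simplex with vertices in increasing order. Then dim K = 2 and the simplices of K are:

  0-simplices (9): [1], [2], [3], [4], [5], [6], [7], [8], [9]
  1-simplices (27): (27 of them)
  2-simplices (18): [1,2,6], [1,2,8], [1,3,4], [1,3,8], [1,4,7], [1,6,7], [2,4,8], [2,4,9], [2,5,6], [2,5,9], [3,4,9], [3,5,6], [3,5,8], [3,6,9], [4,7,8], [5,7,8], [5,7,9], [6,7,9]

giving chain groups C_0 ≅ Z^9, C_1 ≅ Z^27, C_2 ≅ Z^18.

∂_1: C_1 → C_0 is given by ∂[p,q] = [q] − [p]. For instance
  ∂[4,7] = [7] − [4].
The 9×27 boundary matrix has rank 8 and Smith normal form diag(1,1,1,1,1,1,1,1).

The boundary map ∂_2: C_2 → C_1 acts by ∂[p,q,r] = [q,r] − [p,r] + [p,q]. For instance
  ∂[6,7,9] = [7,9] − [6,9] + [6,7],
  ∂[1,2,6] = [2,6] − [1,6] + [1,2].
As a 27×18 matrix over Z this has rank 18, with invariant factors (1,1,1,1,1,1,1,1,1,1,1,1,1,1,1,1,1,2).

From H_k ≅ ker(∂_k) / im(∂_{k+1}) we obtain:

  H_0: rank C_0 − rank ∂_1 = 9 − 8 = 1, and the invariant factors of ∂_1 are all 1, so H_0 = Z.
  H_1: rank ker ∂_1 − rank ∂_2 = (27 − 8) − 18 = 1, and ∂_2 has invariant factor 2 > 1, so H_1 = Z ⊕ Z/2.
  H_2: rank ker ∂_2 − rank ∂_3 = (18 − 18) − 0 = 0, and there is no ∂_3, so H_2 = 0.

As a check, the Euler characteristic is 9 − 27 + 18 = 0, which agrees with 1 − 1 + 0 = 0.

H_0 = Z,  H_1 = Z ⊕ Z/2,  H_2 = 0.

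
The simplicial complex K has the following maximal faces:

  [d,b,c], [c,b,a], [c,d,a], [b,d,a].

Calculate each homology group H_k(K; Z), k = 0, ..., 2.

Order the vertices as a < b < c < d. Listing each simplex with vertices in this order, K has dimension 2 with simplices:

  0-simplices (4): a, b, c, d
  1-simplices (6): ab, ac, ad, bc, bd, cd
  2-simplices (4): abc, abd, acd, bcd

Hence C_0 ≅ Z^4, C_1 ≅ Z^6, C_2 ≅ Z^4.

The boundary map ∂_1: C_1 → C_0 is given by ∂[p,q] = [q] − [p].
This gives a 4×6 integer matrix of rank 3; reducing to Smith normal form yields diagonal entries (1,1,1).

The boundary map ∂_2: C_2 → C_1 maps a triangle to the signed sum of its edges. For instance
  ∂abc = bc − ac + ab,
  ∂bcd = cd − bd + bc.
This gives a 6×4 integer matrix of rank 3; reducing to Smith normal form yields diagonal entries (1,1,1).

Now H_k = ker ∂_k / im ∂_{k+1}, so:

  H_0: rank C_0 − rank ∂_1 = 4 − 3 = 1, and the invariant factors of ∂_1 are all 1, so H_0 = Z.
  H_1: rank ker ∂_1 − rank ∂_2 = (6 − 3) − 3 = 0, and the invariant factors of ∂_2 are all 1, so H_1 = 0.
  H_2: rank ker ∂_2 − rank ∂_3 = (4 − 3) − 0 = 1, and there is no ∂_3, so H_2 = Z.

H_0 = Z,  H_1 = 0,  H_2 = Z.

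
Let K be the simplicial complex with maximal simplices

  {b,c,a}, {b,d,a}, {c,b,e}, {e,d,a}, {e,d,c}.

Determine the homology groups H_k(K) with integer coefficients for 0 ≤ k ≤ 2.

H_0 = Z,  H_1 = Z,  H_2 = 0.

Fix the vertex order a < b < c < d < e and write every simplex with vertices in increasing order. Then dim K = 2 and the simplices of K are:

  0-simplices (5): a, b, c, d, e
  1-simplices (10): ab, ac, ad, ae, bc, bd, be, cd, ce, de
  2-simplices (5): abc, abd, ade, bce, cde

giving chain groups C_0 ≅ Z^5, C_1 ≅ Z^10, C_2 ≅ Z^5.

The boundary map ∂_1: C_1 → C_0 maps an edge to its endpoints' difference, ∂[p,q] = q − p. For instance
  ∂de = e − d.
The resulting 5×10 matrix has rank 4, and its Smith normal form has invariant factors (1,1,1,1).

∂_2: C_2 → C_1 maps a triangle to the signed sum of its edges. For instance
  ∂cde = de − ce + cd,
  ∂abc = bc − ac + ab.
As a 10×5 matrix over Z this has rank 5, with invariant factors (1,1,1,1,1).

From H_k ≅ ker(∂_k) / im(∂_{k+1}) we obtain:

  H_0: rank C_0 − rank ∂_1 = 5 − 4 = 1, and the invariant factors of ∂_1 are all 1, so H_0 = Z.
  H_1: rank ker ∂_1 − rank ∂_2 = (10 − 4) − 5 = 1, and the invariant factors of ∂_2 are all 1, so H_1 = Z.
  H_2: rank ker ∂_2 − rank ∂_3 = (5 − 5) − 0 = 0, and there is no ∂_3, so H_2 = 0.

As a check, the Euler characteristic is 5 − 10 + 5 = 0, which agrees with 1 − 1 + 0 = 0.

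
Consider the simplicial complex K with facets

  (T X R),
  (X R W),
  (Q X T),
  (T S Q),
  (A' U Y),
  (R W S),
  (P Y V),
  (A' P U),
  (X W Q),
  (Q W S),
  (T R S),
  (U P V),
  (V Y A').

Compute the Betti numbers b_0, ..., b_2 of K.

b_0 = 2, b_1 = 1, b_2 = 1.

Order the vertices as P < Q < R < S < T < U < V < W < X < Y < A'. Listing each simplex with vertices in this order, K has dimension 2 with simplices:

  0-simplices (11): [P], [Q], [R], [S], [T], [U], [V], [W], [X], [Y], [A']
  1-simplices (22): [P,U], [P,V], [P,Y], [P,A'], [Q,S], [Q,T], [Q,W], [Q,X], [R,S], [R,T], [R,W], [R,X], [S,T], [S,W], [T,X], [U,V], [U,Y], [U,A'], [V,Y], [V,A'], [W,X], [Y,A']
  2-simplices (13): [P,U,V], [P,U,A'], [P,V,Y], [Q,S,T], [Q,S,W], [Q,T,X], [Q,W,X], [R,S,T], [R,S,W], [R,T,X], [R,W,X], [U,Y,A'], [V,Y,A']

giving chain groups C_0 ≅ Z^11, C_1 ≅ Z^22, C_2 ≅ Z^13.

∂_1: C_1 → C_0 is given by ∂[p,q] = [q] − [p]. For instance
  ∂[Q,W] = [W] − [Q].
As a 11×22 matrix over Z this has rank 9, with invariant factors (1,1,1,1,1,1,1,1,1).

The boundary map ∂_2: C_2 → C_1 maps a triangle to the signed sum of its edges. For instance
  ∂[U,Y,A'] = [Y,A'] − [U,A'] + [U,Y],
  ∂[P,U,A'] = [U,A'] − [P,A'] + [P,U].
This gives a 22×13 integer matrix of rank 12; reducing to Smith normal form yields diagonal entries (1,1,1,1,1,1,1,1,1,1,1,1).

From H_k ≅ ker(∂_k) / im(∂_{k+1}) we obtain:

  H_0: rank C_0 − rank ∂_1 = 11 − 9 = 2, and the invariant factors of ∂_1 are all 1, so H_0 ≅ Z^2.
  H_1: rank ker ∂_1 − rank ∂_2 = (22 − 9) − 12 = 1, and the invariant factors of ∂_2 are all 1, so H_1 ≅ Z.
  H_2: rank ker ∂_2 − rank ∂_3 = (13 − 12) − 0 = 1, and there is no ∂_3, so H_2 ≅ Z.

Hence the Betti numbers are b_0 = 2, b_1 = 1, b_2 = 1.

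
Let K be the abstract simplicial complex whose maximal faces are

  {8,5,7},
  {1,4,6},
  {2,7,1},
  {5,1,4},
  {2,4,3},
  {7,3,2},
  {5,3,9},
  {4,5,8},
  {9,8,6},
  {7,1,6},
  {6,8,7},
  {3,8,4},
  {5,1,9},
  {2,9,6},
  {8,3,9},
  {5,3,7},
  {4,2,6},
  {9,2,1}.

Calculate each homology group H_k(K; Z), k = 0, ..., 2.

H_0 ≅ Z,  H_1 ≅ Z ⊕ Z/2,  H_2 = 0.

Order the vertices as 1 < 2 < 3 < 4 < 5 < 6 < 7 < 8 < 9. Listing each simplex with vertices in this order, K has dimension 2 with simplices:

  0-simplices (9): [1], [2], [3], [4], [5], [6], [7], [8], [9]
  1-simplices (27): (27 of them)
  2-simplices (18): [1,2,7], [1,2,9], [1,4,5], [1,4,6], [1,5,9], [1,6,7], [2,3,4], [2,3,7], [2,4,6], [2,6,9], [3,4,8], [3,5,7], [3,5,9], [3,8,9], [4,5,8], [5,7,8], [6,7,8], [6,8,9]

Hence C_0 ≅ Z^9, C_1 ≅ Z^27, C_2 ≅ Z^18.

∂_1: C_1 → C_0 is given by ∂[p,q] = [q] − [p]. For instance
  ∂[2,6] = [6] − [2].
As a 9×27 matrix over Z this has rank 8, with invariant factors (1,1,1,1,1,1,1,1).

∂_2: C_2 → C_1 sends each 2-simplex [p,q,r] to [q,r] − [p,r] + [p,q]. For instance
  ∂[3,5,7] = [5,7] − [3,7] + [3,5],
  ∂[5,7,8] = [7,8] − [5,8] + [5,7].
The resulting 27×18 matrix has rank 18, and its Smith normal form has invariant factors (1,1,1,1,1,1,1,1,1,1,1,1,1,1,1,1,1,2).

Reading off H_k = ker ∂_k / im ∂_{k+1}:

  H_0: rank C_0 − rank ∂_1 = 9 − 8 = 1, and the invariant factors of ∂_1 are all 1, so H_0 = Z.
  H_1: rank ker ∂_1 − rank ∂_2 = (27 − 8) − 18 = 1, and ∂_2 has invariant factor 2 > 1, so H_1 = Z ⊕ Z/2.
  H_2: rank ker ∂_2 − rank ∂_3 = (18 − 18) − 0 = 0, and there is no ∂_3, so H_2 = 0.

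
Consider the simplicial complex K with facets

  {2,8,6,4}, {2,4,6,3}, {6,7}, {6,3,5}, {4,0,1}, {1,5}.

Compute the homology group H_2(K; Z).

H_2 ≅ 0.

Fix the vertex order 0 < 1 < 2 < 3 < 4 < 5 < 6 < 7 < 8 and write every simplex with vertices in increasing order. Then dim K = 3 and the simplices of K are:

  0-simplices (9): [0], [1], [2], [3], [4], [5], [6], [7], [8]
  1-simplices (16): [0,1], [0,4], [1,4], [1,5], [2,3], [2,4], [2,6], [2,8], [3,4], [3,5], [3,6], [4,6], [4,8], [5,6], [6,7], [6,8]
  2-simplices (9): [0,1,4], [2,3,4], [2,3,6], [2,4,6], [2,4,8], [2,6,8], [3,4,6], [3,5,6], [4,6,8]
  3-simplices (2): [2,3,4,6], [2,4,6,8]

so the chain groups are C_0 ≅ Z^9, C_1 ≅ Z^16, C_2 ≅ Z^9, C_3 ≅ Z^2.

The boundary map ∂_1: C_1 → C_0 sends each edge [p,q] (with p < q) to q − p. For instance
  ∂[6,7] = [7] − [6].
As a 9×16 matrix over Z this has rank 8, with invariant factors (1,1,1,1,1,1,1,1).

Boundary ∂_2: C_2 → C_1 sends each 2-simplex [p,q,r] to [q,r] − [p,r] + [p,q]. For instance
  ∂[3,5,6] = [5,6] − [3,6] + [3,5],
  ∂[2,3,6] = [3,6] − [2,6] + [2,3].
This gives a 16×9 integer matrix of rank 7; reducing to Smith normal form yields diagonal entries (1,1,1,1,1,1,1).

The boundary map ∂_3: C_3 → C_2 sends each 3-simplex σ to the alternating sum Σ_i (−1)^i (σ with its i-th vertex removed). For instance
  ∂[2,3,4,6] = [3,4,6] − [2,4,6] + [2,3,6] − [2,3,4],
  ∂[2,4,6,8] = [4,6,8] − [2,6,8] + [2,4,8] − [2,4,6].
The resulting 9×2 matrix has rank 2, and its Smith normal form has invariant factors (1,1).

Reading off H_k = ker ∂_k / im ∂_{k+1}:

  H_2: rank ker ∂_2 − rank ∂_3 = (9 − 7) − 2 = 0, and the invariant factors of ∂_3 are all 1, so H_2 ≅ 0.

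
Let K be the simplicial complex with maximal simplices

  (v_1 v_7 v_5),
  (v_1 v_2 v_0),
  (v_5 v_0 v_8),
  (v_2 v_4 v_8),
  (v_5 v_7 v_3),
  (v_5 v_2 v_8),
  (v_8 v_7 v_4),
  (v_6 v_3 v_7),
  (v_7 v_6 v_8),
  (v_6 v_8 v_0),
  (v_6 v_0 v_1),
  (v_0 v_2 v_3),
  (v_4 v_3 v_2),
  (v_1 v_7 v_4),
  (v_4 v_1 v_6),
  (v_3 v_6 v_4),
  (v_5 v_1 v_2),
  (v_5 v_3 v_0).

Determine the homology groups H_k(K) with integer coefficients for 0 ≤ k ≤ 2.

H_0 = Z,  H_1 = Z ⊕ Z/2Z,  H_2 = 0.

Fix the vertex order v_0 < v_1 < v_2 < v_3 < v_4 < v_5 < v_6 < v_7 < v_8 and write every simplex with vertices in increasing order. Then dim K = 2 and the simplices of K are:

  0-simplices (9): [v_0], [v_1], [v_2], [v_3], [v_4], [v_5], [v_6], [v_7], [v_8]
  1-simplices (27): (27 of them)
  2-simplices (18): (18 of them)

Hence C_0 ≅ Z^9, C_1 ≅ Z^27, C_2 ≅ Z^18.

∂_1: C_1 → C_0 maps an edge to its endpoints' difference, ∂[p,q] = q − p. For instance
  ∂[v_5,v_8] = [v_8] − [v_5].
The 9×27 boundary matrix has rank 8 and Smith normal form diag(1,1,1,1,1,1,1,1).

Boundary ∂_2: C_2 → C_1 sends each 2-simplex [p,q,r] to [q,r] − [p,r] + [p,q]. For instance
  ∂[v_1,v_5,v_7] = [v_5,v_7] − [v_1,v_7] + [v_1,v_5],
  ∂[v_0,v_6,v_8] = [v_6,v_8] − [v_0,v_8] + [v_0,v_6].
The 27×18 boundary matrix has rank 18 and Smith normal form diag(1,1,1,1,1,1,1,1,1,1,1,1,1,1,1,1,1,2).

Computing H_k = (kernel of ∂_k) / (image of ∂_{k+1}):

  H_0: rank C_0 − rank ∂_1 = 9 − 8 = 1, and the invariant factors of ∂_1 are all 1, so H_0 = Z.
  H_1: rank ker ∂_1 − rank ∂_2 = (27 − 8) − 18 = 1, and ∂_2 has invariant factor 2 > 1, so H_1 = Z ⊕ Z/2Z.
  H_2: rank ker ∂_2 − rank ∂_3 = (18 − 18) − 0 = 0, and there is no ∂_3, so H_2 = 0.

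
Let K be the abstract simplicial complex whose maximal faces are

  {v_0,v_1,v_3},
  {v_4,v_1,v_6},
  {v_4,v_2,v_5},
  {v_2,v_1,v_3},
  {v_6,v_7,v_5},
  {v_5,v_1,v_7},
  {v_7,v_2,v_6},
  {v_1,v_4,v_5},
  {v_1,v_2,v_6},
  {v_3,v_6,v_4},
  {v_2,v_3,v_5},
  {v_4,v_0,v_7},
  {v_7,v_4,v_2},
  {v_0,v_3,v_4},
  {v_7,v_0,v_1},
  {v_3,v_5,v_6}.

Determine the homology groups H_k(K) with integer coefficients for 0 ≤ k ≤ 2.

Take the total order v_0 < v_1 < v_2 < v_3 < v_4 < v_5 < v_6 < v_7 on the vertex set. Then K (dimension 2) consists of the simplices:

  0-simplices (8): [v_0], [v_1], [v_2], [v_3], [v_4], [v_5], [v_6], [v_7]
  1-simplices (24): (24 of them)
  2-simplices (16): (16 of them)

so the chain groups are C_0 ≅ Z^8, C_1 ≅ Z^24, C_2 ≅ Z^16.

∂_1: C_1 → C_0 sends each edge [p,q] (with p < q) to q − p. For instance
  ∂[v_2,v_5] = [v_5] − [v_2].
The resulting 8×24 matrix has rank 7, and its Smith normal form has invariant factors (1,1,1,1,1,1,1).

∂_2: C_2 → C_1 acts by ∂[p,q,r] = [q,r] − [p,r] + [p,q]. For instance
  ∂[v_1,v_4,v_5] = [v_4,v_5] − [v_1,v_5] + [v_1,v_4],
  ∂[v_1,v_2,v_6] = [v_2,v_6] − [v_1,v_6] + [v_1,v_2].
As a 24×16 matrix over Z this has rank 15, with invariant factors (1,1,1,1,1,1,1,1,1,1,1,1,1,1,1).

Reading off H_k = ker ∂_k / im ∂_{k+1}:

  H_0: rank C_0 − rank ∂_1 = 8 − 7 = 1, and the invariant factors of ∂_1 are all 1, so H_0 = Z.
  H_1: rank ker ∂_1 − rank ∂_2 = (24 − 7) − 15 = 2, and the invariant factors of ∂_2 are all 1, so H_1 = Z^2.
  H_2: rank ker ∂_2 − rank ∂_3 = (16 − 15) − 0 = 1, and there is no ∂_3, so H_2 = Z.

H_0 ≅ Z,  H_1 ≅ Z^2,  H_2 ≅ Z.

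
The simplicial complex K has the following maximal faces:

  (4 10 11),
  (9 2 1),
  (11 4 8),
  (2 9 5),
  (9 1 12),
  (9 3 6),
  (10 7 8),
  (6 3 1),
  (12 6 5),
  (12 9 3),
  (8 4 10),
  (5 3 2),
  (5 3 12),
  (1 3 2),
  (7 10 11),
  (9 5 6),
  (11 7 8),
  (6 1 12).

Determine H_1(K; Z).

H_1 ≅ Z/2.

We work with the vertex ordering 1 < 2 < 3 < 4 < 5 < 6 < 7 < 8 < 9 < 10 < 11 < 12. The simplices of K, each written with vertices in increasing order, are:

  0-simplices (12): [1], [2], [3], [4], [5], [6], [7], [8], [9], [10], [11], [12]
  1-simplices (27): (27 of them)
  2-simplices (18): (18 of them)

so the chain groups are C_0 ≅ Z^12, C_1 ≅ Z^27, C_2 ≅ Z^18.

The boundary map ∂_1: C_1 → C_0 is given by ∂[p,q] = [q] − [p].
As a 12×27 matrix over Z this has rank 10, with invariant factors (1,1,1,1,1,1,1,1,1,1).

The boundary map ∂_2: C_2 → C_1 sends each 2-simplex [p,q,r] to [q,r] − [p,r] + [p,q]. For instance
  ∂[5,6,12] = [6,12] − [5,12] + [5,6],
  ∂[1,3,6] = [3,6] − [1,6] + [1,3].
As a 27×18 matrix over Z this has rank 17, with invariant factors (1,1,1,1,1,1,1,1,1,1,1,1,1,1,1,1,2).

From H_k ≅ ker(∂_k) / im(∂_{k+1}) we obtain:

  H_1: rank ker ∂_1 − rank ∂_2 = (27 − 10) − 17 = 0, and ∂_2 has invariant factor 2 > 1, so H_1 ≅ Z/2.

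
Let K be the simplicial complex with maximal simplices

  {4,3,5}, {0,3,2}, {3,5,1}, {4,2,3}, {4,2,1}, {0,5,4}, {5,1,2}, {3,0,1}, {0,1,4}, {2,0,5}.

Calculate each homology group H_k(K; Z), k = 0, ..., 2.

Order the vertices as 0 < 1 < 2 < 3 < 4 < 5. Listing each simplex with vertices in this order, K has dimension 2 with simplices:

  0-simplices (6): [0], [1], [2], [3], [4], [5]
  1-simplices (15): [0,1], [0,2], [0,3], [0,4], [0,5], [1,2], [1,3], [1,4], [1,5], [2,3], [2,4], [2,5], [3,4], [3,5], [4,5]
  2-simplices (10): [0,1,3], [0,1,4], [0,2,3], [0,2,5], [0,4,5], [1,2,4], [1,2,5], [1,3,5], [2,3,4], [3,4,5]

so the chain groups are C_0 ≅ Z^6, C_1 ≅ Z^15, C_2 ≅ Z^10.

Boundary ∂_1: C_1 → C_0 sends each edge [p,q] (with p < q) to q − p.
The resulting 6×15 matrix has rank 5, and its Smith normal form has invariant factors (1,1,1,1,1).

The boundary map ∂_2: C_2 → C_1 sends each 2-simplex [p,q,r] to [q,r] − [p,r] + [p,q]. For instance
  ∂[0,4,5] = [4,5] − [0,5] + [0,4],
  ∂[3,4,5] = [4,5] − [3,5] + [3,4].
The resulting 15×10 matrix has rank 10, and its Smith normal form has invariant factors (1,1,1,1,1,1,1,1,1,2).

Reading off H_k = ker ∂_k / im ∂_{k+1}:

  H_0: rank C_0 − rank ∂_1 = 6 − 5 = 1, and the invariant factors of ∂_1 are all 1, so H_0 ≅ Z.
  H_1: rank ker ∂_1 − rank ∂_2 = (15 − 5) − 10 = 0, and ∂_2 has invariant factor 2 > 1, so H_1 ≅ Z/2.
  H_2: rank ker ∂_2 − rank ∂_3 = (10 − 10) − 0 = 0, and there is no ∂_3, so H_2 ≅ 0.

As a check, the Euler characteristic is 6 − 15 + 10 = 1, which agrees with 1 − 0 + 0 = 1.

H_0 = Z,  H_1 = Z/2,  H_2 = 0.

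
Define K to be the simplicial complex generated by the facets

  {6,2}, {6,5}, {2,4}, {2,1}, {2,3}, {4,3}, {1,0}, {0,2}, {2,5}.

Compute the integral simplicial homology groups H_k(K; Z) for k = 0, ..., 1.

H_0 ≅ Z,  H_1 ≅ Z^3.

Take the total order 0 < 1 < 2 < 3 < 4 < 5 < 6 on the vertex set. Then K (dimension 1) consists of the simplices:

  0-simplices (7): [0], [1], [2], [3], [4], [5], [6]
  1-simplices (9): [0,1], [0,2], [1,2], [2,3], [2,4], [2,5], [2,6], [3,4], [5,6]

giving chain groups C_0 ≅ Z^7, C_1 ≅ Z^9.

Boundary ∂_1: C_1 → C_0 is given by ∂[p,q] = [q] − [p]. For instance
  ∂[3,4] = [4] − [3].
The resulting 7×9 matrix has rank 6, and its Smith normal form has invariant factors (1,1,1,1,1,1).

Reading off H_k = ker ∂_k / im ∂_{k+1}:

  H_0: rank C_0 − rank ∂_1 = 7 − 6 = 1, and the invariant factors of ∂_1 are all 1, so H_0 ≅ Z.
  H_1: rank ker ∂_1 − rank ∂_2 = (9 − 6) − 0 = 3, and there is no ∂_2, so H_1 ≅ Z^3.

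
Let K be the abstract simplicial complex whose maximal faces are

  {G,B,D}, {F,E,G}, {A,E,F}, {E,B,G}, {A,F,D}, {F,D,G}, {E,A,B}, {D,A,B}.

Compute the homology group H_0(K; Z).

H_0 = Z.

Order the vertices as A < B < D < E < F < G. Listing each simplex with vertices in this order, K has dimension 2 with simplices:

  0-simplices (6): A, B, D, E, F, G
  1-simplices (12): AB, AD, AE, AF, BD, BE, BG, DF, DG, EF, EG, FG
  2-simplices (8): ABD, ABE, ADF, AEF, BDG, BEG, DFG, EFG

so the chain groups are C_0 ≅ Z^6, C_1 ≅ Z^12, C_2 ≅ Z^8.

∂_1: C_1 → C_0 is given by ∂[p,q] = [q] − [p]. For instance
  ∂FG = G − F.
As a 6×12 matrix over Z this has rank 5, with invariant factors (1,1,1,1,1).

∂_2: C_2 → C_1 sends each 2-simplex [p,q,r] to [q,r] − [p,r] + [p,q]. For instance
  ∂BDG = DG − BG + BD,
  ∂ABE = BE − AE + AB.
The 12×8 boundary matrix has rank 7 and Smith normal form diag(1,1,1,1,1,1,1).

Now H_k = ker ∂_k / im ∂_{k+1}, so:

  H_0: rank C_0 − rank ∂_1 = 6 − 5 = 1, and the invariant factors of ∂_1 are all 1, so H_0 ≅ Z.

(K is a triangulation of the 2-sphere S^2.)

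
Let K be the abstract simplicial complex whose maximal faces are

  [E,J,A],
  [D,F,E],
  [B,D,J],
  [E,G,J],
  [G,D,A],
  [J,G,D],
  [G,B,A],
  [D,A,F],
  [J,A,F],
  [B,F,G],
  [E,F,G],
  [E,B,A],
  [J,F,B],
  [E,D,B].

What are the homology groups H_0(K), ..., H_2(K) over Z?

H_0 = Z,  H_1 = Z^2,  H_2 = Z.

We work with the vertex ordering A < B < D < E < F < G < J. The simplices of K, each written with vertices in increasing order, are:

  0-simplices (7): A, B, D, E, F, G, J
  1-simplices (21): AB, AD, AE, AF, AG, AJ, BD, BE, BF, BG, BJ, DE, DF, DG, DJ, EF, EG, EJ, FG, FJ, GJ
  2-simplices (14): ABE, ABG, ADF, ADG, AEJ, AFJ, BDE, BDJ, BFG, BFJ, DEF, DGJ, EFG, EGJ

giving chain groups C_0 ≅ Z^7, C_1 ≅ Z^21, C_2 ≅ Z^14.

The boundary map ∂_1: C_1 → C_0 sends each edge [p,q] (with p < q) to q − p. For instance
  ∂AB = B − A.
As a 7×21 matrix over Z this has rank 6, with invariant factors (1,1,1,1,1,1).

∂_2: C_2 → C_1 maps a triangle to the signed sum of its edges. For instance
  ∂EFG = FG − EG + EF,
  ∂ABE = BE − AE + AB.
The resulting 21×14 matrix has rank 13, and its Smith normal form has invariant factors (1,1,1,1,1,1,1,1,1,1,1,1,1).

From H_k ≅ ker(∂_k) / im(∂_{k+1}) we obtain:

  H_0: rank C_0 − rank ∂_1 = 7 − 6 = 1, and the invariant factors of ∂_1 are all 1, so H_0 ≅ Z.
  H_1: rank ker ∂_1 − rank ∂_2 = (21 − 6) − 13 = 2, and the invariant factors of ∂_2 are all 1, so H_1 ≅ Z^2.
  H_2: rank ker ∂_2 − rank ∂_3 = (14 − 13) − 0 = 1, and there is no ∂_3, so H_2 ≅ Z.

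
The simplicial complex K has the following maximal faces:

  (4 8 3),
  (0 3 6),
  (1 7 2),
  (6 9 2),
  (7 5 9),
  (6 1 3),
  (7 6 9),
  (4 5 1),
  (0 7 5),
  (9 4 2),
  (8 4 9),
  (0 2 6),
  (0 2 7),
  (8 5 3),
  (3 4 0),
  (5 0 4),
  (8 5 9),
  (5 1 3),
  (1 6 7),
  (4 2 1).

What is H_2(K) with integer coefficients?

We work with the vertex ordering 0 < 1 < 2 < 3 < 4 < 5 < 6 < 7 < 8 < 9. The simplices of K, each written with vertices in increasing order, are:

  0-simplices (10): [0], [1], [2], [3], [4], [5], [6], [7], [8], [9]
  1-simplices (30): (30 of them)
  2-simplices (20): (20 of them)

so the chain groups are C_0 ≅ Z^10, C_1 ≅ Z^30, C_2 ≅ Z^20.

The boundary map ∂_1: C_1 → C_0 is given by ∂[p,q] = [q] − [p].
This gives a 10×30 integer matrix of rank 9; reducing to Smith normal form yields diagonal entries (1,1,1,1,1,1,1,1,1).

Boundary ∂_2: C_2 → C_1 acts by ∂[p,q,r] = [q,r] − [p,r] + [p,q]. For instance
  ∂[0,3,6] = [3,6] − [0,6] + [0,3],
  ∂[1,4,5] = [4,5] − [1,5] + [1,4].
This gives a 30×20 integer matrix of rank 20; reducing to Smith normal form yields diagonal entries (1,1,1,1,1,1,1,1,1,1,1,1,1,1,1,1,1,1,1,2).

Computing H_k = (kernel of ∂_k) / (image of ∂_{k+1}):

  H_2: rank ker ∂_2 − rank ∂_3 = (20 − 20) − 0 = 0, and there is no ∂_3, so H_2 = 0.

(K is a triangulation of the Klein bottle.)

H_2 = 0.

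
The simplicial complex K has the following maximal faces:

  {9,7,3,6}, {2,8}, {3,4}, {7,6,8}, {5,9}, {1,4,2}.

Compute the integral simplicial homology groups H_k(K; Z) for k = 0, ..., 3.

Fix the vertex order 1 < 2 < 3 < 4 < 5 < 6 < 7 < 8 < 9 and write every simplex with vertices in increasing order. Then dim K = 3 and the simplices of K are:

  0-simplices (9): [1], [2], [3], [4], [5], [6], [7], [8], [9]
  1-simplices (14): [1,2], [1,4], [2,4], [2,8], [3,4], [3,6], [3,7], [3,9], [5,9], [6,7], [6,8], [6,9], [7,8], [7,9]
  2-simplices (6): [1,2,4], [3,6,7], [3,6,9], [3,7,9], [6,7,8], [6,7,9]
  3-simplices (1): [3,6,7,9]

Hence C_0 ≅ Z^9, C_1 ≅ Z^14, C_2 ≅ Z^6, C_3 ≅ Z^1.

∂_1: C_1 → C_0 maps an edge to its endpoints' difference, ∂[p,q] = q − p.
This gives a 9×14 integer matrix of rank 8; reducing to Smith normal form yields diagonal entries (1,1,1,1,1,1,1,1).

The boundary map ∂_2: C_2 → C_1 maps a triangle to the signed sum of its edges. For instance
  ∂[1,2,4] = [2,4] − [1,4] + [1,2],
  ∂[6,7,9] = [7,9] − [6,9] + [6,7].
This gives a 14×6 integer matrix of rank 5; reducing to Smith normal form yields diagonal entries (1,1,1,1,1).

Boundary ∂_3: C_3 → C_2 sends each 3-simplex σ to the alternating sum Σ_i (−1)^i (σ with its i-th vertex removed). For instance
  ∂[3,6,7,9] = [6,7,9] − [3,7,9] + [3,6,9] − [3,6,7].
The resulting 6×1 matrix has rank 1, and its Smith normal form has invariant factors (1).

Reading off H_k = ker ∂_k / im ∂_{k+1}:

  H_0: rank C_0 − rank ∂_1 = 9 − 8 = 1, and the invariant factors of ∂_1 are all 1, so H_0 = Z.
  H_1: rank ker ∂_1 − rank ∂_2 = (14 − 8) − 5 = 1, and the invariant factors of ∂_2 are all 1, so H_1 = Z.
  H_2: rank ker ∂_2 − rank ∂_3 = (6 − 5) − 1 = 0, and the invariant factors of ∂_3 are all 1, so H_2 = 0.
  H_3: rank ker ∂_3 − rank ∂_4 = (1 − 1) − 0 = 0, and there is no ∂_4, so H_3 = 0.

As a check, the Euler characteristic is 9 − 14 + 6 − 1 = 0, which agrees with 1 − 1 + 0 − 0 = 0.

H_0 = Z,  H_1 = Z,  H_2 = 0,  H_3 = 0.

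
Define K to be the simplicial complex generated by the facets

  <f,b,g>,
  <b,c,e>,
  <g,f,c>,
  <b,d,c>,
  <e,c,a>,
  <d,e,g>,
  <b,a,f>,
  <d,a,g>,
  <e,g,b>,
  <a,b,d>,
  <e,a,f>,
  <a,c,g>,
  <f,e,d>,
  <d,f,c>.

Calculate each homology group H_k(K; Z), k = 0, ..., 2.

We work with the vertex ordering a < b < c < d < e < f < g. The simplices of K, each written with vertices in increasing order, are:

  0-simplices (7): a, b, c, d, e, f, g
  1-simplices (21): ab, ac, ad, ae, af, ag, bc, bd, be, bf, bg, cd, ce, cf, cg, de, df, dg, ef, eg, fg
  2-simplices (14): abd, abf, ace, acg, adg, aef, bcd, bce, beg, bfg, cdf, cfg, def, deg

giving chain groups C_0 ≅ Z^7, C_1 ≅ Z^21, C_2 ≅ Z^14.

The boundary map ∂_1: C_1 → C_0 is given by ∂[p,q] = [q] − [p]. For instance
  ∂df = f − d.
The resulting 7×21 matrix has rank 6, and its Smith normal form has invariant factors (1,1,1,1,1,1).

The boundary map ∂_2: C_2 → C_1 acts by ∂[p,q,r] = [q,r] − [p,r] + [p,q]. For instance
  ∂abd = bd − ad + ab,
  ∂bcd = cd − bd + bc.
The 21×14 boundary matrix has rank 13 and Smith normal form diag(1,1,1,1,1,1,1,1,1,1,1,1,1).

Now H_k = ker ∂_k / im ∂_{k+1}, so:

  H_0: rank C_0 − rank ∂_1 = 7 − 6 = 1, and the invariant factors of ∂_1 are all 1, so H_0 ≅ Z.
  H_1: rank ker ∂_1 − rank ∂_2 = (21 − 6) − 13 = 2, and the invariant factors of ∂_2 are all 1, so H_1 ≅ Z^2.
  H_2: rank ker ∂_2 − rank ∂_3 = (14 − 13) − 0 = 1, and there is no ∂_3, so H_2 ≅ Z.

(K is a triangulation of the torus T^2.)

H_0 ≅ Z,  H_1 ≅ Z^2,  H_2 ≅ Z.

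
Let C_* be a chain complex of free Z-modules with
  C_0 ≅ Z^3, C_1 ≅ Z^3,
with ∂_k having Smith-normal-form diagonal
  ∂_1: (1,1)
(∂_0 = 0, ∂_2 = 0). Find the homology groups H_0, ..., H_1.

H_0: b_0 = 3 − 0 − 2 = 1; torsion from ∂_1 factors > 1: none. So H_0 ≅ Z.
H_1: b_1 = 3 − 2 − 0 = 1; torsion from ∂_2 factors > 1: none. So H_1 ≅ Z.

H_0 ≅ Z,  H_1 ≅ Z.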